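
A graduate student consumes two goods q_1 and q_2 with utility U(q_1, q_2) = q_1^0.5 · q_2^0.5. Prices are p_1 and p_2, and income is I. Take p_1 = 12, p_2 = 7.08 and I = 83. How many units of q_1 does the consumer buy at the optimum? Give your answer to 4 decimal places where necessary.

The MRS is q_2/q_1. Set MRS = p_1/p_2.
So 0.5·p_2·q_2 = 0.5·p_1·q_1; combined with the budget, a share 0.5 of income goes to q_1.
Demand: q_1*(p_1,p_2,I) = 0.5·I/p_1 and q_2* = 0.5·I/p_2.
At p_1=12, p_2=7.08, I=83: q_1* = 0.5·83/12 = 3.4583.

q_1* = 3.4583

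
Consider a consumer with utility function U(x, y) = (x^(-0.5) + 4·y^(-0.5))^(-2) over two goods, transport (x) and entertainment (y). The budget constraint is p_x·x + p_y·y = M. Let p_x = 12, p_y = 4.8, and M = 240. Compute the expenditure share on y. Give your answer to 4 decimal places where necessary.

MU_x ∝ x^(-1.5), MU_y ∝ 4·y^(-1.5), so MRS = (1/4)·(y/x)^(1.5) = p_x/p_y.
Hence y/x = (4·p_x/p_y)^(1/(1.5)), i.e. raised to the 2/3 power.
With the ratio pinned down, the budget gives x* = M/(p_x + p_y·(y/x)) and y* = (y/x)·x*.
Numerically y/x = 4.641589, so x* = 240/(12 + 4.8·4.641589) = 7.0012 and y* = 4.641589·7.0012 = 32.4969.
Expenditure on y: 4.8·32.4969 = 155.9851; share = 0.6499.

share on y = 0.6499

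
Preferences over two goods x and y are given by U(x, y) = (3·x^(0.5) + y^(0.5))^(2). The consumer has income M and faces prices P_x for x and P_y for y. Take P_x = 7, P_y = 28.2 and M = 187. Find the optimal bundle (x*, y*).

x* = 25.9973, y* = 0.178

From the CES first-order condition, 3·(y/x)^(0.5) = P_x/P_y.
Hence y/x = ((1/3)·P_x/P_y)^(1/(0.5)), i.e. raised to the 2 power.
With the ratio pinned down, the budget gives x* = M/(P_x + P_y·(y/x)) and y* = (y/x)·x*.
Numerically y/x = 0.006846, so x* = 187/(7 + 28.2·0.006846) = 25.9973 and y* = 0.006846·25.9973 = 0.178.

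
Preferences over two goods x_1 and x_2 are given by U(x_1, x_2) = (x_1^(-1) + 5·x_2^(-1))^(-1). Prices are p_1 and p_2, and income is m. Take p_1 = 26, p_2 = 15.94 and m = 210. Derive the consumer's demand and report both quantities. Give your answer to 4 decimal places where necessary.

MRS = MU_x_1/MU_x_2 = (1/5)·(x_2/x_1)^(2). Set equal to p_1/p_2.
Solve for the ratio: x_2/x_1 = [5·p_1/p_2]^(0.5).
With the ratio pinned down, the budget gives x_1* = m/(p_1 + p_2·(x_2/x_1)) and x_2* = (x_2/x_1)·x_1*.
Numerically x_2/x_1 = 2.855798, so x_1* = 210/(26 + 15.94·2.855798) = 2.9362 and x_2* = 2.855798·2.9362 = 8.3851.

x_1* = 2.9362, x_2* = 8.3851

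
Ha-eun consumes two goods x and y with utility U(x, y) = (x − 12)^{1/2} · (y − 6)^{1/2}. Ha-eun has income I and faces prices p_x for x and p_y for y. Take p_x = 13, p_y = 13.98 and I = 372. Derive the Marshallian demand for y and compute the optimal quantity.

y* = 10.7253

Let x' = x−12, y' = y−6. MRS = y'/x' = p_x/p_y.
Substituting into the budget: x* = 12 + 0.5·(I − 12·p_x − 6·p_y)/p_x, and y* = 6 + 0.5·(…)/p_y.
Discretionary income = 372 − 12·13 − 6·13.98 = 132.12; y* = 6 + 0.5·132.12/13.98 = 10.7253.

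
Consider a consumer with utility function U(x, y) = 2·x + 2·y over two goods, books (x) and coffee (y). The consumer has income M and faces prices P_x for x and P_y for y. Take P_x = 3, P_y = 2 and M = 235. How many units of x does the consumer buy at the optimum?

x* = 0

Perfect substitutes: compare marginal utility per dollar. 2/P_x vs 2/P_y → 0.6667 vs 1.
y gives more utility per dollar, so spend all income on y: y* = M/P_y, x* = 0.
Numerically: x* = 0, y* = 117.5.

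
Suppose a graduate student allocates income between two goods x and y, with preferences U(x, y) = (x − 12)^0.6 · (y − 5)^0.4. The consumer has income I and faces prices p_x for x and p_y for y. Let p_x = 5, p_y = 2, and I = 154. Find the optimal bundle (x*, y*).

Discretionary income = 154 − 12·5 − 5·2 = 84; x* = 12 + 0.6·84/5 = 22.08; y* = 5 + 0.4·84/2 = 21.8.

x* = 22.08, y* = 21.8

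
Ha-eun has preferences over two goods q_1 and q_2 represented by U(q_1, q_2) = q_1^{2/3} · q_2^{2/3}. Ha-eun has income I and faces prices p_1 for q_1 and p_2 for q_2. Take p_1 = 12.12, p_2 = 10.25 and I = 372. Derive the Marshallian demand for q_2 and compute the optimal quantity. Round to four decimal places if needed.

q_2* = 18.1463

MU_q_1/MU_q_2 = (2/3·q_2)/(2/3·q_1); tangency sets this equal to p_1/p_2.
Rearranging, p_2·q_2 = p_1·q_1. Substituting into the budget gives p_1·q_1·(1 + 1) = I.
Demand: q_1*(p_1,p_2,I) = 0.5·I/p_1 and q_2* = 0.5·I/p_2.
At p_1=12.12, p_2=10.25, I=372: q_2* = 0.5·372/10.25 = 18.1463.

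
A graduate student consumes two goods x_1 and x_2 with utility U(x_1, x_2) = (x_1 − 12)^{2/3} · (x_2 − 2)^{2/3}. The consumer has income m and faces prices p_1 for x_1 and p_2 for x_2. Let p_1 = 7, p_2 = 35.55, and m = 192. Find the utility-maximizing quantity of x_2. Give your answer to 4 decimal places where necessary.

MRS = (x_2−2)/(x_1−12). Tangency with p_1/p_2 gives x_2−2 = (p_1/p_2)·(x_1−12).
After buying the subsistence bundle (12, 2), a share 0.5 of the remaining income goes to x_1: x_1* = 12 + 0.5·(m − 12p_1 − 2p_2)/p_1.
Discretionary income = 192 − 12·7 − 2·35.55 = 36.9; x_2* = 2 + 0.5·36.9/35.55 = 2.519.

x_2* = 2.519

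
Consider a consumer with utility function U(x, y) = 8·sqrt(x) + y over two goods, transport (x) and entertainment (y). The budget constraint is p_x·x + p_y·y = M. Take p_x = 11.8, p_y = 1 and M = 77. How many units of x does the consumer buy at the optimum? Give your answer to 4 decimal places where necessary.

Set MRS = p_x/p_y: 4·x^(−1/2) = p_x/p_y.
Solve: √x = 4·p_y/p_x, so x*(p_x,p_y) = (4·p_y/p_x)², and y* = (M − p_x·x*)/p_y.
Plugging in: x* = (4·1/11.8)² = 0.1149.

x* = 0.1149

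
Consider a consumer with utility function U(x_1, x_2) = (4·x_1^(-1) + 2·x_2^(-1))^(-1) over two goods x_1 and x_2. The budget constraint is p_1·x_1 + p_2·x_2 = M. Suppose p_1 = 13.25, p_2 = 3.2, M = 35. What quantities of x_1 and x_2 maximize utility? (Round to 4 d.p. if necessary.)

MU_x_1 ∝ 4·x_1^(-2), MU_x_2 ∝ 2·x_2^(-2), so MRS = 2·(x_2/x_1)^(2) = p_1/p_2.
Hence x_2/x_1 = ((1/2)·p_1/p_2)^(1/(2)), i.e. raised to the 0.5 power.
Substitute x_2 = (x_2/x_1)·x_1 into the budget: x_1* = M/(p_1 + p_2·(x_2/x_1)).
Numerically x_2/x_1 = 1.438858, so x_1* = 35/(13.25 + 3.2·1.438858) = 1.9603 and x_2* = 1.438858·1.9603 = 2.8206.

x_1* = 1.9603, x_2* = 2.8206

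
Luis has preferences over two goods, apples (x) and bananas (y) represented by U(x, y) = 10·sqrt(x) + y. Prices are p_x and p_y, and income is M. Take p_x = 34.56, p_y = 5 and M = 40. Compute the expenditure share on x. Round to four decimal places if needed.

share on x = 0.4521

MU_x = 5/√x, MU_y = 1. Tangency: 5/√x = p_x/p_y.
Solve: √x = 5·p_y/p_x, so x*(p_x,p_y) = (5·p_y/p_x)², and y* = (M − p_x·x*)/p_y.
Plugging in: x* = (5·5/34.56)² = 0.5233, y* = 4.3831.
Expenditure on x: 34.56·0.5233 = 18.0845; share = 0.4521.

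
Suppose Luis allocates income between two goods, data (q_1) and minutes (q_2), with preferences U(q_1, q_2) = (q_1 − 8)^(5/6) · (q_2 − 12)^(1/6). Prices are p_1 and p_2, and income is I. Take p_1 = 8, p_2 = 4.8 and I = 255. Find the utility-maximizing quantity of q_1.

This is Cobb-Douglas in (q_1−8, q_2−12): tangency gives 5/6·p_2·(q_2−12) = 1/6·p_1·(q_1−8).
Substituting into the budget: q_1* = 8 + 5/6·(I − 8·p_1 − 12·p_2)/p_1, and q_2* = 12 + 1/6·(…)/p_2.
Discretionary income = 255 − 8·8 − 12·4.8 = 133.4; q_1* = 8 + 5/6·133.4/8 = 21.8958.

q_1* = 21.8958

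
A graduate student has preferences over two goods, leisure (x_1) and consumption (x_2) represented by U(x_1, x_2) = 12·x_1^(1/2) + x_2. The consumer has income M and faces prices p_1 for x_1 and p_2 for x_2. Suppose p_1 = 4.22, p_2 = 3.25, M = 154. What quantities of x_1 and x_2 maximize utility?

MU_x_1 = 6/√x_1, MU_x_2 = 1. Tangency: 6/√x_1 = p_1/p_2.
Thus x_1* = (6·p_2/p_1)² — independent of M — with the rest of income spent on x_2.
Plugging in: x_1* = (6·3.25/4.22)² = 21.3523, x_2* = 19.6595.

x_1* = 21.3523, x_2* = 19.6595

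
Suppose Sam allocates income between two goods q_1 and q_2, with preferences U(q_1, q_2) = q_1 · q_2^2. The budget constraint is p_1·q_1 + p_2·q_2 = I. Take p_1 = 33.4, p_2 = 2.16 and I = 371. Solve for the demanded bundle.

The MRS is (1/2)·q_2/q_1. Set MRS = p_1/p_2.
Rearranging, p_2·q_2 = 2·p_1·q_1. Substituting into the budget gives p_1·q_1·(1 + 2) = I.
Demand: q_1*(p_1,p_2,I) = 1/3·I/p_1 and q_2* = 2/3·I/p_2.
At p_1=33.4, p_2=2.16, I=371: q_1* = 1/3·371/33.4 = 3.7026, q_2* = 114.5062.

q_1* = 3.7026, q_2* = 114.5062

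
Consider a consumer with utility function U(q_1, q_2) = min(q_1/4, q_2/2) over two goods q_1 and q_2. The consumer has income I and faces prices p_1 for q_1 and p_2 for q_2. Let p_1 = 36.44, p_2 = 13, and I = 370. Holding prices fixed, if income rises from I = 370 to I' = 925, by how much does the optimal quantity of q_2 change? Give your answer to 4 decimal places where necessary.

Leontief preferences: the optimum is at the kink where q_1/4 = q_2/2, i.e. q_2 = (1/2)·q_1.
Budget: p_1·q_1 + p_2·(1/2)·q_1 = I, so (4·p_1 + 2·p_2)·q_1 = 4·I.
Demand: q_1*(p_1,p_2,I) = 4·I/(4·p_1 + 2·p_2), q_2* = 2·I/(4·p_1 + 2·p_2).
Here 4·36.44 + 2·13 = 171.76, giving q_2* = 4.3083.
At I' = 925: q_2* = 10.7708. Change: 10.7708 − 4.3083 = 6.4625.

Δq_2* = 6.4625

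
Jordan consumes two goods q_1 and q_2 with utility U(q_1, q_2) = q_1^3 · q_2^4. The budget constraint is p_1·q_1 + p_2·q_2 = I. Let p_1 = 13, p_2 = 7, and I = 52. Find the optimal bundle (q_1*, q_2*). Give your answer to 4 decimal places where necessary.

q_1* = 1.7143, q_2* = 4.2449

At p_1=13, p_2=7, I=52: q_1* = 3/7·52/13 = 1.7143, q_2* = 4.2449.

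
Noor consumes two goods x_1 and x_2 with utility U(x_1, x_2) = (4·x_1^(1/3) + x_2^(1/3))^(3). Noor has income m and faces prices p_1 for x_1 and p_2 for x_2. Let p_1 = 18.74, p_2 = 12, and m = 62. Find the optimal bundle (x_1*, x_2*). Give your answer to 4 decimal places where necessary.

x_1* = 2.8614, x_2* = 0.698

From the CES first-order condition, 4·(x_2/x_1)^(2/3) = p_1/p_2.
Hence x_2/x_1 = ((1/4)·p_1/p_2)^(1/(2/3)), i.e. raised to the 1.5 power.
Substitute x_2 = (x_2/x_1)·x_1 into the budget: x_1* = m/(p_1 + p_2·(x_2/x_1)).
Numerically x_2/x_1 = 0.243945, so x_1* = 62/(18.74 + 12·0.243945) = 2.8614 and x_2* = 0.243945·2.8614 = 0.698.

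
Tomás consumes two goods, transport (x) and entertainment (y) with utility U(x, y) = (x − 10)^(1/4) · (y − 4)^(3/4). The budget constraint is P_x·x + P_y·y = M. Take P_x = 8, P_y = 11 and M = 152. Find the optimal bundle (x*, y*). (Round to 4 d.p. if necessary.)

x* = 10.875, y* = 5.9091

Let x' = x−10, y' = y−4. MRS = (1/3)·y'/x' = P_x/P_y.
Substituting into the budget: x* = 10 + 0.25·(M − 10·P_x − 4·P_y)/P_x, and y* = 4 + 0.75·(…)/P_y.
Discretionary income = 152 − 10·8 − 4·11 = 28; x* = 10 + 0.25·28/8 = 10.875; y* = 4 + 0.75·28/11 = 5.9091.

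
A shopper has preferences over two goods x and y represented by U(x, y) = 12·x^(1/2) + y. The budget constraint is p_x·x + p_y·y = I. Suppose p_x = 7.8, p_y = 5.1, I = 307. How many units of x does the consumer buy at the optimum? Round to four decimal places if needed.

Solve: √x = 6·p_y/p_x, so x*(p_x,p_y) = (6·p_y/p_x)², and y* = (I − p_x·x*)/p_y.
Plugging in: x* = (6·5.1/7.8)² = 15.3905.

x* = 15.3905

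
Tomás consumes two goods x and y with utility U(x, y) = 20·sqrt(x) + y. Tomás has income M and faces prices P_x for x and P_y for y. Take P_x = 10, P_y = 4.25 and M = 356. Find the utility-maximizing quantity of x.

MU_x = 10/√x, MU_y = 1. Tangency: 10/√x = P_x/P_y.
Thus x* = (10·P_y/P_x)² — independent of M — with the rest of income spent on y.
Plugging in: x* = (10·4.25/10)² = 18.0625.

x* = 18.0625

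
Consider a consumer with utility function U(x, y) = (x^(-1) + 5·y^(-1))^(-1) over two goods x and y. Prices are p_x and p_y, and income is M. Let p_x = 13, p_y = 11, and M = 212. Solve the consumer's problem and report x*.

x* = 5.3347

MU_x ∝ x^(-2), MU_y ∝ 5·y^(-2), so MRS = (1/5)·(y/x)^(2) = p_x/p_y.
Hence y/x = (5·p_x/p_y)^(1/(2)), i.e. raised to the 0.5 power.
With the ratio pinned down, the budget gives x* = M/(p_x + p_y·(y/x)) and y* = (y/x)·x*.
Numerically y/x = 2.430862, so x* = 212/(13 + 11·2.430862) = 5.3347.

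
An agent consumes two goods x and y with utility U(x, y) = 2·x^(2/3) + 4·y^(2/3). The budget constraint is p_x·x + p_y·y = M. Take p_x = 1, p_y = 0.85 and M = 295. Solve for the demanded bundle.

From the CES first-order condition, (1/2)·(y/x)^(1/3) = p_x/p_y.
Hence y/x = (2·p_x/p_y)^(1/(1/3)), i.e. raised to the 3 power.
With the ratio pinned down, the budget gives x* = M/(p_x + p_y·(y/x)) and y* = (y/x)·x*.
Numerically y/x = 13.026664, so x* = 295/(1 + 0.85·13.026664) = 24.4354 and y* = 13.026664·24.4354 = 318.3113.

x* = 24.4354, y* = 318.3113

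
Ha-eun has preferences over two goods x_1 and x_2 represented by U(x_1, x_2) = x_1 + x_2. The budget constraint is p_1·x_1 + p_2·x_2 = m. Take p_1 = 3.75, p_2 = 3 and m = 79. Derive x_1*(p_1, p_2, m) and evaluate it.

x_1* = 0

Perfect substitutes: compare marginal utility per dollar. 1/p_1 vs 1/p_2 → 0.2667 vs 0.3333.
x_2 gives more utility per dollar, so spend all income on x_2: x_2* = m/p_2, x_1* = 0.
Numerically: x_1* = 0, x_2* = 26.3333.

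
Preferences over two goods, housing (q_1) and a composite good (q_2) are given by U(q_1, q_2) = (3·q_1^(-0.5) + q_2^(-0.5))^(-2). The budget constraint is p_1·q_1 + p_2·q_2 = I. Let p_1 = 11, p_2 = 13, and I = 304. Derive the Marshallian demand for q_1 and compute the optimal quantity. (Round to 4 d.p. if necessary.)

MRS = MU_q_1/MU_q_2 = 3·(q_2/q_1)^(1.5). Set equal to p_1/p_2.
Solve for the ratio: q_2/q_1 = [(1/3)·p_1/p_2]^(2/3).
With the ratio pinned down, the budget gives q_1* = I/(p_1 + p_2·(q_2/q_1)) and q_2* = (q_2/q_1)·q_1*.
Numerically q_2/q_1 = 0.430083, so q_1* = 304/(11 + 13·0.430083) = 18.3231.

q_1* = 18.3231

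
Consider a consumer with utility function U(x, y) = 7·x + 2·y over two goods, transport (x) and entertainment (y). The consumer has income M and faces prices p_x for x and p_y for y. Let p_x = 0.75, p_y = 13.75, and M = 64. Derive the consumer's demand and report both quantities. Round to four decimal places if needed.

x* = 85.3333, y* = 0

x gives more utility per dollar, so spend all income on x: x* = M/p_x, y* = 0.
Numerically: x* = 85.3333, y* = 0.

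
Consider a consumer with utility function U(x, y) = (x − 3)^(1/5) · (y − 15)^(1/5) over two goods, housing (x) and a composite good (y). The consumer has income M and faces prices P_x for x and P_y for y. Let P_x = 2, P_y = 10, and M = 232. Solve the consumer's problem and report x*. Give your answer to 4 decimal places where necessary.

x* = 22

MRS = (y−15)/(x−3). Tangency with P_x/P_y gives y−15 = (P_x/P_y)·(x−3).
Substituting into the budget: x* = 3 + 0.5·(M − 3·P_x − 15·P_y)/P_x, and y* = 15 + 0.5·(…)/P_y.
Discretionary income = 232 − 3·2 − 15·10 = 76; x* = 3 + 0.5·76/2 = 22.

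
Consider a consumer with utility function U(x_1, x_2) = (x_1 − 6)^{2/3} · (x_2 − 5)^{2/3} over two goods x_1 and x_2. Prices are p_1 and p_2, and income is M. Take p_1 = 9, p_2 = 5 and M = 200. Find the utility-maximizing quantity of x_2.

Discretionary income = 200 − 6·9 − 5·5 = 121; x_2* = 5 + 0.5·121/5 = 17.1.

x_2* = 17.1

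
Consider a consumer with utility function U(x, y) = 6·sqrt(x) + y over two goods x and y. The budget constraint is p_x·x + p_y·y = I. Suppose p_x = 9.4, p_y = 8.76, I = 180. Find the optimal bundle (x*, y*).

x* = 7.8162, y* = 12.1607

Set MRS = p_x/p_y: 3·x^(−1/2) = p_x/p_y.
Thus x* = (3·p_y/p_x)² — independent of I — with the rest of income spent on y.
Plugging in: x* = (3·8.76/9.4)² = 7.8162, y* = 12.1607.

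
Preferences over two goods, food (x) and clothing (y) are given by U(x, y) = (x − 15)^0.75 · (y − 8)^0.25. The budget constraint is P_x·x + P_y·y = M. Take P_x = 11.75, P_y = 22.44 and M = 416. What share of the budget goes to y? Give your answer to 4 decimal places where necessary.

share on y = 0.4677

MRS = 3·(y−8)/(x−15). Tangency with P_x/P_y gives y−8 = (1/3)·(P_x/P_y)·(x−15).
Substituting into the budget: x* = 15 + 0.75·(M − 15·P_x − 8·P_y)/P_x, and y* = 8 + 0.25·(…)/P_y.
Discretionary income = 416 − 15·11.75 − 8·22.44 = 60.23; x* = 15 + 0.75·60.23/11.75 = 18.8445; y* = 8 + 0.25·60.23/22.44 = 8.671.
Expenditure on y: 22.44·8.671 = 194.5775; share = 0.4677.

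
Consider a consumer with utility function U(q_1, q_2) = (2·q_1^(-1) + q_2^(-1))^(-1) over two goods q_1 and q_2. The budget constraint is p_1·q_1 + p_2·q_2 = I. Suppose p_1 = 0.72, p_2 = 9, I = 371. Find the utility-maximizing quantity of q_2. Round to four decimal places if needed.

q_2* = 29.4444

MRS = MU_q_1/MU_q_2 = 2·(q_2/q_1)^(2). Set equal to p_1/p_2.
Hence q_2/q_1 = ((1/2)·p_1/p_2)^(1/(2)), i.e. raised to the 0.5 power.
Substitute q_2 = (q_2/q_1)·q_1 into the budget: q_1* = I/(p_1 + p_2·(q_2/q_1)).
Numerically q_2/q_1 = 0.2, so q_1* = 371/(0.72 + 9·0.2) = 147.2222 and q_2* = 0.2·147.2222 = 29.4444.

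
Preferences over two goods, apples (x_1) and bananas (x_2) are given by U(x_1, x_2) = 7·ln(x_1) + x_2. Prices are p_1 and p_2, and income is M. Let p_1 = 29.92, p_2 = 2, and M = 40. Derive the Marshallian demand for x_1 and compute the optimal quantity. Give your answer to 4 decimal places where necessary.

x_1* = 0.4679

MU_x_1 = 7/x_1, MU_x_2 = 1. Tangency: 7/x_1 = p_1/p_2.
So x_1*(p_1,p_2) = 7·p_2/p_1, independent of income; and x_2* = (M − 7·p_2)/p_2.
At the given prices: x_1* = 7·2/29.92 = 0.4679.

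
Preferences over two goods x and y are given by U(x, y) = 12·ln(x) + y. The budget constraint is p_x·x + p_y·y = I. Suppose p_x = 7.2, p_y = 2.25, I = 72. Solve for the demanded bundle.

Set MRS = p_x/p_y: (12/x)/1 = p_x/p_y.
So x*(p_x,p_y) = 12·p_y/p_x, independent of income; and y* = (I − 12·p_y)/p_y.
At the given prices: x* = 12·2.25/7.2 = 3.75, and y* = 20.

x* = 3.75, y* = 20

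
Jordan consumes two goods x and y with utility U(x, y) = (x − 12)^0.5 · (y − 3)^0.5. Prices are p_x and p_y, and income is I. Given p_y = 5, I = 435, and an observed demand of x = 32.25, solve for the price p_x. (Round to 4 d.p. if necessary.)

p_x = 8

This is Cobb-Douglas in (x−12, y−3): tangency gives 0.5·p_y·(y−3) = 0.5·p_x·(x−12).
After buying the subsistence bundle (12, 3), a share 0.5 of the remaining income goes to x: x* = 12 + 0.5·(I − 12p_x − 3p_y)/p_x.
Set x* = 32.25 in the demand function and solve for p_x: p_x = 8.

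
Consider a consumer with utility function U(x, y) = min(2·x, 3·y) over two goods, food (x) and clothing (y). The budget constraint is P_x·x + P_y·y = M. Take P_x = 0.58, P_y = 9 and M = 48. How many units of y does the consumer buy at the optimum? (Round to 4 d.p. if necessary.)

y* = 4.8632

Leontief preferences: the optimum is at the kink where x/3 = y/2, i.e. y = (2/3)·x.
Budget: P_x·x + P_y·(2/3)·x = M, so (3·P_x + 2·P_y)·x = 3·M.
Demand: x*(P_x,P_y,M) = 3·M/(3·P_x + 2·P_y), y* = 2·M/(3·P_x + 2·P_y).
Here 3·0.58 + 2·9 = 19.74, giving y* = 4.8632.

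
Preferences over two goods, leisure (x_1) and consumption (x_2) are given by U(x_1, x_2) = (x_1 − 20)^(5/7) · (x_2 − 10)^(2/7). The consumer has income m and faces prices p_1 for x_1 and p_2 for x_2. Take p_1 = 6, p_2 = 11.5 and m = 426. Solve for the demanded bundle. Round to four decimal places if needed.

x_1* = 42.7381, x_2* = 14.7453

Substituting into the budget: x_1* = 20 + 5/7·(m − 20·p_1 − 10·p_2)/p_1, and x_2* = 10 + 2/7·(…)/p_2.
Discretionary income = 426 − 20·6 − 10·11.5 = 191; x_1* = 20 + 5/7·191/6 = 42.7381; x_2* = 10 + 2/7·191/11.5 = 14.7453.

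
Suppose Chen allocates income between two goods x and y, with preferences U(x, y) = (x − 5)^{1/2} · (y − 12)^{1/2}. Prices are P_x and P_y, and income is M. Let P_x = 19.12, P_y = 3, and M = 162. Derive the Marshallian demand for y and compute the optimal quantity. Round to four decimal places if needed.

y* = 17.0667

Let x' = x−5, y' = y−12. MRS = y'/x' = P_x/P_y.
After buying the subsistence bundle (5, 12), a share 0.5 of the remaining income goes to x: x* = 5 + 0.5·(M − 5P_x − 12P_y)/P_x.
Discretionary income = 162 − 5·19.12 − 12·3 = 30.4; y* = 12 + 0.5·30.4/3 = 17.0667.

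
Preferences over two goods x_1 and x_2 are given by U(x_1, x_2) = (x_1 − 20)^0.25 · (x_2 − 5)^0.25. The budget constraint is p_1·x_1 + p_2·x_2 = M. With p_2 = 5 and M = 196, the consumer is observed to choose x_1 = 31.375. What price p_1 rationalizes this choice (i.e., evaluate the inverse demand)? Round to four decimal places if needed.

Let x_1' = x_1−20, x_2' = x_2−5. MRS = x_2'/x_1' = p_1/p_2.
Substituting into the budget: x_1* = 20 + 0.5·(M − 20·p_1 − 5·p_2)/p_1, and x_2* = 5 + 0.5·(…)/p_2.
Set x_1* = 31.375 in the demand function and solve for p_1: p_1 = 4.

p_1 = 4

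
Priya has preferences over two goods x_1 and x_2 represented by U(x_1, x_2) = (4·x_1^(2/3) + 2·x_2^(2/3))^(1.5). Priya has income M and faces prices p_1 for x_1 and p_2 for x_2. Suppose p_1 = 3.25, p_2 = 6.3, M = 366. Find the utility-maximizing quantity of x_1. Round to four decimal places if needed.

x_1* = 108.9898

From the CES first-order condition, 2·(x_2/x_1)^(1/3) = p_1/p_2.
Hence x_2/x_1 = ((1/2)·p_1/p_2)^(1/(1/3)), i.e. raised to the 3 power.
With the ratio pinned down, the budget gives x_1* = M/(p_1 + p_2·(x_2/x_1)) and x_2* = (x_2/x_1)·x_1*.
Numerically x_2/x_1 = 0.017161, so x_1* = 366/(3.25 + 6.3·0.017161) = 108.9898.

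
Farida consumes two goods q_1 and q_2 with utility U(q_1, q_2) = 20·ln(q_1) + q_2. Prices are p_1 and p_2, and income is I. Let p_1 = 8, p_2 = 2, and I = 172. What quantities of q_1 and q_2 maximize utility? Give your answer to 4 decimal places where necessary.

q_1* = 5, q_2* = 66

MU_q_1 = 20/q_1, MU_q_2 = 1. Tangency: 20/q_1 = p_1/p_2.
So q_1*(p_1,p_2) = 20·p_2/p_1, independent of income; and q_2* = (I − 20·p_2)/p_2.
At the given prices: q_1* = 20·2/8 = 5, and q_2* = 66.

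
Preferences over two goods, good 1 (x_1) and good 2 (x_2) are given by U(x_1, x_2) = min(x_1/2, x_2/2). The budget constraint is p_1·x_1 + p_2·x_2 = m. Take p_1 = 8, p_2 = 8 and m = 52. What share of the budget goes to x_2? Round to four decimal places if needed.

With perfect complements, no substitution: consume in ratio x_1:x_2 = 2:2.
Budget: p_1·x_1 + p_2·x_1 = m, so (2·p_1 + 2·p_2)·x_1 = 2·m.
Demand: x_1*(p_1,p_2,m) = 2·m/(2·p_1 + 2·p_2), x_2* = 2·m/(2·p_1 + 2·p_2).
Here 2·8 + 2·8 = 32, giving x_1* = 3.25 and x_2* = 3.25.
Expenditure on x_2: 8·3.25 = 26; share = 0.5.

share on x_2 = 0.5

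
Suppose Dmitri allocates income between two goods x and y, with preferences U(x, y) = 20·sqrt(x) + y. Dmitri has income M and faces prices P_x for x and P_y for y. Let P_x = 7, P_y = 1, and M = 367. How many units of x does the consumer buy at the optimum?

x* = 2.0408

Utility is quasi-linear in y; the FOC for x is 10/√x = P_x/P_y.
Solve: √x = 10·P_y/P_x, so x*(P_x,P_y) = (10·P_y/P_x)², and y* = (M − P_x·x*)/P_y.
Plugging in: x* = (10·1/7)² = 2.0408.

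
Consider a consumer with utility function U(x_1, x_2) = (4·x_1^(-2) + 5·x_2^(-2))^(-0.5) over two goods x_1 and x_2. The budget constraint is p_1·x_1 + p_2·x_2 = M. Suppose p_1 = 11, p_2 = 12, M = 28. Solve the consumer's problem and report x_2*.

x_2* = 1.2438

MU_x_1 ∝ 4·x_1^(-3), MU_x_2 ∝ 5·x_2^(-3), so MRS = (4/5)·(x_2/x_1)^(3) = p_1/p_2.
Hence x_2/x_1 = ((5/4)·p_1/p_2)^(1/(3)), i.e. raised to the 1/3 power.
With the ratio pinned down, the budget gives x_1* = M/(p_1 + p_2·(x_2/x_1)) and x_2* = (x_2/x_1)·x_1*.
Numerically x_2/x_1 = 1.046423, so x_1* = 28/(11 + 12·1.046423) = 1.1886 and x_2* = 1.046423·1.1886 = 1.2438.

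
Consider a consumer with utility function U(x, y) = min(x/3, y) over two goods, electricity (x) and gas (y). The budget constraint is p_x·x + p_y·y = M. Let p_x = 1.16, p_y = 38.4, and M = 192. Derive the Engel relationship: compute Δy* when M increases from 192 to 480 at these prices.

Leontief preferences: the optimum is at the kink where x/3 = y/1, i.e. y = (1/3)·x.
Budget: p_x·x + p_y·(1/3)·x = M, so (3·p_x + p_y)·x = 3·M.
Demand: x*(p_x,p_y,M) = 3·M/(3·p_x + p_y), y* = M/(3·p_x + p_y).
Here 3·1.16 + 38.4 = 41.88, giving y* = 4.5845.
At M' = 480: y* = 11.4613. Change: 11.4613 − 4.5845 = 6.8768.

Δy* = 6.8768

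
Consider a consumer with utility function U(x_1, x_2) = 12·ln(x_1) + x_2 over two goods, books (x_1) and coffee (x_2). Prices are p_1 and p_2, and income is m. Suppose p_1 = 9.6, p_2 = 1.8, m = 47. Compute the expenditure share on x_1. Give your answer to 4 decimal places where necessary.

share on x_1 = 0.4596

So x_1*(p_1,p_2) = 12·p_2/p_1, independent of income; and x_2* = (m − 12·p_2)/p_2.
At the given prices: x_1* = 12·1.8/9.6 = 2.25, and x_2* = 14.1111.
Expenditure on x_1: 9.6·2.25 = 21.6; share = 0.4596.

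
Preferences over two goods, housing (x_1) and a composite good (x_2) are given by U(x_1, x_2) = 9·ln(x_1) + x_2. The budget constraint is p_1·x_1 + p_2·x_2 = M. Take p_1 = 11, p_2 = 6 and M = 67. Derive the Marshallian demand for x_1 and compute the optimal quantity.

Set MRS = p_1/p_2: (9/x_1)/1 = p_1/p_2.
So x_1*(p_1,p_2) = 9·p_2/p_1, independent of income; and x_2* = (M − 9·p_2)/p_2.
At the given prices: x_1* = 9·6/11 = 4.9091.

x_1* = 4.9091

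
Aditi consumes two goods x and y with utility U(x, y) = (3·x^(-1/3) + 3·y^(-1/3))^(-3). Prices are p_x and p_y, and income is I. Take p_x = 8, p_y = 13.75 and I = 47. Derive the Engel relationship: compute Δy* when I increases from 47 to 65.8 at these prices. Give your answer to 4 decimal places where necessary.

From the CES first-order condition, (y/x)^(4/3) = p_x/p_y.
Solve for the ratio: y/x = [p_x/p_y]^(0.75).
With the ratio pinned down, the budget gives x* = I/(p_x + p_y·(y/x)) and y* = (y/x)·x*.
Numerically y/x = 0.666178, so x* = 47/(8 + 13.75·0.666178) = 2.7389 and y* = 0.666178·2.7389 = 1.8246.
At I' = 65.8: y* = 2.5545. Change: 2.5545 − 1.8246 = 0.7298.

Δy* = 0.7298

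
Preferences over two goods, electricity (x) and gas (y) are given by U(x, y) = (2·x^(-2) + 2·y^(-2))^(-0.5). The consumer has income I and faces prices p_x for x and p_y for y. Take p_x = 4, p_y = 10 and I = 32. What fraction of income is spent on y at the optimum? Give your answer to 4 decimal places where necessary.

share on y = 0.6481

With the ratio pinned down, the budget gives x* = I/(p_x + p_y·(y/x)) and y* = (y/x)·x*.
Numerically y/x = 0.736806, so x* = 32/(4 + 10·0.736806) = 2.8149 and y* = 0.736806·2.8149 = 2.074.
Expenditure on y: 10·2.074 = 20.7404; share = 0.6481.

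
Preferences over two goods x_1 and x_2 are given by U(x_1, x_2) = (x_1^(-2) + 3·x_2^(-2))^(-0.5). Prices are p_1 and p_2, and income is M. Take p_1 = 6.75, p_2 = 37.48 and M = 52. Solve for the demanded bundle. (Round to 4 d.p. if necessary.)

MRS = MU_x_1/MU_x_2 = (1/3)·(x_2/x_1)^(3). Set equal to p_1/p_2.
Hence x_2/x_1 = (3·p_1/p_2)^(1/(3)), i.e. raised to the 1/3 power.
Substitute x_2 = (x_2/x_1)·x_1 into the budget: x_1* = M/(p_1 + p_2·(x_2/x_1)).
Numerically x_2/x_1 = 0.81447, so x_1* = 52/(6.75 + 37.48·0.81447) = 1.395 and x_2* = 0.81447·1.395 = 1.1362.

x_1* = 1.395, x_2* = 1.1362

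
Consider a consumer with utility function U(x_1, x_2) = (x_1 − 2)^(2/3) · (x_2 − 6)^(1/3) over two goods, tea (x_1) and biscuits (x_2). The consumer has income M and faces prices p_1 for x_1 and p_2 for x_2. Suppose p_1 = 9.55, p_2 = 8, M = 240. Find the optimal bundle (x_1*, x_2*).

MRS = 2·(x_2−6)/(x_1−2). Tangency with p_1/p_2 gives x_2−6 = (1/2)·(p_1/p_2)·(x_1−2).
Substituting into the budget: x_1* = 2 + 2/3·(M − 2·p_1 − 6·p_2)/p_1, and x_2* = 6 + 1/3·(…)/p_2.
Discretionary income = 240 − 2·9.55 − 6·8 = 172.9; x_1* = 2 + 2/3·172.9/9.55 = 14.0698; x_2* = 6 + 1/3·172.9/8 = 13.2042.

x_1* = 14.0698, x_2* = 13.2042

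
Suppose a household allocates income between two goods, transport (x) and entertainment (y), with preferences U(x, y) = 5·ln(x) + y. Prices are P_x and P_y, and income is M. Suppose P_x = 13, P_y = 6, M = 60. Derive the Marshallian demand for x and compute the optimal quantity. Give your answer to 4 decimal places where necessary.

So x*(P_x,P_y) = 5·P_y/P_x, independent of income; and y* = (M − 5·P_y)/P_y.
At the given prices: x* = 5·6/13 = 2.3077.

x* = 2.3077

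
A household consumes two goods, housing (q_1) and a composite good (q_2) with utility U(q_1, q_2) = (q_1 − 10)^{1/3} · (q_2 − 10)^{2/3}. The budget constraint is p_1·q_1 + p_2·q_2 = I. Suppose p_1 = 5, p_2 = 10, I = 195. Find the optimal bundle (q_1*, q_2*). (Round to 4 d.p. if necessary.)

This is Cobb-Douglas in (q_1−10, q_2−10): tangency gives 1/3·p_2·(q_2−10) = 2/3·p_1·(q_1−10).
Substituting into the budget: q_1* = 10 + 1/3·(I − 10·p_1 − 10·p_2)/p_1, and q_2* = 10 + 2/3·(…)/p_2.
Discretionary income = 195 − 10·5 − 10·10 = 45; q_1* = 10 + 1/3·45/5 = 13; q_2* = 10 + 2/3·45/10 = 13.

q_1* = 13, q_2* = 13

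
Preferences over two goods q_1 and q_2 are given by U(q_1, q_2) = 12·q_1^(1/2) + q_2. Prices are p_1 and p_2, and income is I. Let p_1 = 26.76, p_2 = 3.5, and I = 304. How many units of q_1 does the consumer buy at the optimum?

MU_q_1 = 6/√q_1, MU_q_2 = 1. Tangency: 6/√q_1 = p_1/p_2.
Thus q_1* = (6·p_2/p_1)² — independent of I — with the rest of income spent on q_2.
Plugging in: q_1* = (6·3.5/26.76)² = 0.6158.

q_1* = 0.6158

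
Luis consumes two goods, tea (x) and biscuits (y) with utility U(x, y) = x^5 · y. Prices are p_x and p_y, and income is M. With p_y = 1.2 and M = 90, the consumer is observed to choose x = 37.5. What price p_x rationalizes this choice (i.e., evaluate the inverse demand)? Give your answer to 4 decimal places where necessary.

p_x = 2

MU_x/MU_y = (5·y)/(x); tangency sets this equal to p_x/p_y.
So 5·p_y·y = p_x·x; combined with the budget, a share 5/6 of income goes to x.
Demand: x*(p_x,p_y,M) = 5/6·M/p_x and y* = 1/6·M/p_y.
Set x* = 37.5 in the demand function and solve for p_x: p_x = 2.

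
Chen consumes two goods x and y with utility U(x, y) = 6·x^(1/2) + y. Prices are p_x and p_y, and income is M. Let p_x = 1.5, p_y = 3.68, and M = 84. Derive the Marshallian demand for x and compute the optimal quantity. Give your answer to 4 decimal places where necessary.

Utility is quasi-linear in y; the FOC for x is 3/√x = p_x/p_y.
Thus x* = (3·p_y/p_x)² — independent of M — with the rest of income spent on y.
Plugging in: x* = (3·3.68/1.5)² = 54.1696.

x* = 54.1696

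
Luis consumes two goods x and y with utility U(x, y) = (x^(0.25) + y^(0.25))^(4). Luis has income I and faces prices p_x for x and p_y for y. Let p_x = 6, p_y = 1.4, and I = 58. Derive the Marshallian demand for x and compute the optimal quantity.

Numerically y/x = 6.961417, so x* = 58/(6 + 1.4·6.961417) = 3.6835.

x* = 3.6835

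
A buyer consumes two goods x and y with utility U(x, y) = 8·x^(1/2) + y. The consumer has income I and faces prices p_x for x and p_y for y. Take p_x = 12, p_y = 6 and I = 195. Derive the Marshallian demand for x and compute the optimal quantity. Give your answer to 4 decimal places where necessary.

Solve: √x = 4·p_y/p_x, so x*(p_x,p_y) = (4·p_y/p_x)², and y* = (I − p_x·x*)/p_y.
Plugging in: x* = (4·6/12)² = 4.

x* = 4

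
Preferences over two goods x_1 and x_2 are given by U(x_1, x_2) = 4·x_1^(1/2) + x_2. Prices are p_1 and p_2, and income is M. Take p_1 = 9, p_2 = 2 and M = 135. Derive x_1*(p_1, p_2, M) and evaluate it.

Set MRS = p_1/p_2: 2·x_1^(−1/2) = p_1/p_2.
Solve: √x_1 = 2·p_2/p_1, so x_1*(p_1,p_2) = (2·p_2/p_1)², and x_2* = (M − p_1·x_1*)/p_2.
Plugging in: x_1* = (2·2/9)² = 0.1975.

x_1* = 0.1975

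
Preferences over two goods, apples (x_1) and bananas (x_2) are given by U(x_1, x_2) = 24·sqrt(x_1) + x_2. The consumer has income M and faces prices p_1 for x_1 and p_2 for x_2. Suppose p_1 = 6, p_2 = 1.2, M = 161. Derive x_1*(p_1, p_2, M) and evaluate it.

Utility is quasi-linear in x_2; the FOC for x_1 is 12/√x_1 = p_1/p_2.
Solve: √x_1 = 12·p_2/p_1, so x_1*(p_1,p_2) = (12·p_2/p_1)², and x_2* = (M − p_1·x_1*)/p_2.
Plugging in: x_1* = (12·1.2/6)² = 5.76.

x_1* = 5.76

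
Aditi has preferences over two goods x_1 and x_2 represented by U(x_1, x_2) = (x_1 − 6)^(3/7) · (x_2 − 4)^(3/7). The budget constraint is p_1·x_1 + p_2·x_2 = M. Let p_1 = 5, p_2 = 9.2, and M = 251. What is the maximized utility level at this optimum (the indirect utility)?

V = 9.3549

Discretionary income = 251 − 6·5 − 4·9.2 = 184.2; x_1* = 6 + 0.5·184.2/5 = 24.42; x_2* = 4 + 0.5·184.2/9.2 = 14.0109.
Utility at the optimum: U(24.42, 14.0109) = 9.3549.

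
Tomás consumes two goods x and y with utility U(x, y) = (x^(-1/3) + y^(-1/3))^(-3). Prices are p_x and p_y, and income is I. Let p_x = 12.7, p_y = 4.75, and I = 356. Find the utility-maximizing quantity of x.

x* = 15.7301

MRS = MU_x/MU_y = (y/x)^(4/3). Set equal to p_x/p_y.
Hence y/x = (p_x/p_y)^(1/(4/3)), i.e. raised to the 0.75 power.
Substitute y = (y/x)·x into the budget: x* = I/(p_x + p_y·(y/x)).
Numerically y/x = 2.090897, so x* = 356/(12.7 + 4.75·2.090897) = 15.7301.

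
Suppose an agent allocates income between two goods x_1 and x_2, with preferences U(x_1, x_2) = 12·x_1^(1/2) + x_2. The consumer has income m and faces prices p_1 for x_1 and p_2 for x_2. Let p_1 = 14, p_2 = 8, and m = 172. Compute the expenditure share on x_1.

share on x_1 = 0.9568

Utility is quasi-linear in x_2; the FOC for x_1 is 6/√x_1 = p_1/p_2.
Solve: √x_1 = 6·p_2/p_1, so x_1*(p_1,p_2) = (6·p_2/p_1)², and x_2* = (m − p_1·x_1*)/p_2.
Plugging in: x_1* = (6·8/14)² = 11.7551, x_2* = 0.9286.
Expenditure on x_1: 14·11.7551 = 164.5714; share = 0.9568.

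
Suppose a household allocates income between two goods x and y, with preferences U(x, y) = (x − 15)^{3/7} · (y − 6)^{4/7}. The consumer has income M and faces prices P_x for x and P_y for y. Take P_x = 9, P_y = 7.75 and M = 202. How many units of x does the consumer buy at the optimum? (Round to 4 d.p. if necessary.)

Discretionary income = 202 − 15·9 − 6·7.75 = 20.5; x* = 15 + 3/7·20.5/9 = 15.9762.

x* = 15.9762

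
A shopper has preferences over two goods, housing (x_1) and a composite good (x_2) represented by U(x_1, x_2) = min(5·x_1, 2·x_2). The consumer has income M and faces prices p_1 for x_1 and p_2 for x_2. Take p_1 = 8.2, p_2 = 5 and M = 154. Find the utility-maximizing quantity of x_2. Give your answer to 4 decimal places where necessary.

x_2* = 18.599

Leontief preferences: the optimum is at the kink where x_1/2 = x_2/5, i.e. x_2 = (5/2)·x_1.
Budget: p_1·x_1 + p_2·(5/2)·x_1 = M, so (2·p_1 + 5·p_2)·x_1 = 2·M.
Demand: x_1*(p_1,p_2,M) = 2·M/(2·p_1 + 5·p_2), x_2* = 5·M/(2·p_1 + 5·p_2).
Here 2·8.2 + 5·5 = 41.4, giving x_2* = 18.599.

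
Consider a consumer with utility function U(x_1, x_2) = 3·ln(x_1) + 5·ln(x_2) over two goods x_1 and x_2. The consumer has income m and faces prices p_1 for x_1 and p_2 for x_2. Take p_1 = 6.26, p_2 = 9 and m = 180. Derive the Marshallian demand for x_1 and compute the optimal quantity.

Tangency: MRS = (3/5)·x_2/x_1 = p_1/p_2.
So 3·p_2·x_2 = 5·p_1·x_1; combined with the budget, a share 0.375 of income goes to x_1.
Demand: x_1*(p_1,p_2,m) = 0.375·m/p_1 and x_2* = 0.625·m/p_2.
At p_1=6.26, p_2=9, m=180: x_1* = 0.375·180/6.26 = 10.7827.

x_1* = 10.7827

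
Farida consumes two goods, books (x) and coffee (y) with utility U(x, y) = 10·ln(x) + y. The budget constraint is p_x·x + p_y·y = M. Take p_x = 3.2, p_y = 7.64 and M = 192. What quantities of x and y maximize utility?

x* = 23.875, y* = 15.1309

MU_x = 10/x, MU_y = 1. Tangency: 10/x = p_x/p_y.
So x*(p_x,p_y) = 10·p_y/p_x, independent of income; and y* = (M − 10·p_y)/p_y.
At the given prices: x* = 10·7.64/3.2 = 23.875, and y* = 15.1309.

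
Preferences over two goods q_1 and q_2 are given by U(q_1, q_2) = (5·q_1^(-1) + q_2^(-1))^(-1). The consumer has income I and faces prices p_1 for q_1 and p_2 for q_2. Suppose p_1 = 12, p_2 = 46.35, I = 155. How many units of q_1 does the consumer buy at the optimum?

q_1* = 6.8745

MU_q_1 ∝ 5·q_1^(-2), MU_q_2 ∝ q_2^(-2), so MRS = 5·(q_2/q_1)^(2) = p_1/p_2.
Solve for the ratio: q_2/q_1 = [(1/5)·p_1/p_2]^(0.5).
With the ratio pinned down, the budget gives q_1* = I/(p_1 + p_2·(q_2/q_1)) and q_2* = (q_2/q_1)·q_1*.
Numerically q_2/q_1 = 0.227552, so q_1* = 155/(12 + 46.35·0.227552) = 6.8745.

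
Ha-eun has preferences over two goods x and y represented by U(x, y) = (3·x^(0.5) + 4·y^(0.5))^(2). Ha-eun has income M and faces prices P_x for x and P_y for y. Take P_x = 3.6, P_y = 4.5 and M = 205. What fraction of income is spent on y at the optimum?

share on y = 0.5872

MU_x ∝ 3·x^(-0.5), MU_y ∝ 4·y^(-0.5), so MRS = (3/4)·(y/x)^(0.5) = P_x/P_y.
Solve for the ratio: y/x = [(4/3)·P_x/P_y]^(2).
Substitute y = (y/x)·x into the budget: x* = M/(P_x + P_y·(y/x)).
Numerically y/x = 1.137778, so x* = 205/(3.6 + 4.5·1.137778) = 23.5092 and y* = 1.137778·23.5092 = 26.7482.
Expenditure on y: 4.5·26.7482 = 120.367; share = 0.5872.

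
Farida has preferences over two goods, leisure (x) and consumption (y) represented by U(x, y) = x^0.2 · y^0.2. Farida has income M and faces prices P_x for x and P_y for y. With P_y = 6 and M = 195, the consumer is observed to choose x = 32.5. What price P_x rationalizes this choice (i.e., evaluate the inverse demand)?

P_x = 3

The MRS is y/x. Set MRS = P_x/P_y.
Rearranging, P_y·y = P_x·x. Substituting into the budget gives P_x·x·(1 + 1) = M.
Demand: x*(P_x,P_y,M) = 0.5·M/P_x and y* = 0.5·M/P_y.
Set x* = 32.5 in the demand function and solve for P_x: P_x = 3.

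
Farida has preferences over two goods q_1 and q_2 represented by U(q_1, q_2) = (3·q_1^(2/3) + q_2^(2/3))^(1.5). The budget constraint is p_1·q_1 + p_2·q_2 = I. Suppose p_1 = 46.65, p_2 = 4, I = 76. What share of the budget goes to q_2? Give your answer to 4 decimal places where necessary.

share on q_2 = 0.8344

From the CES first-order condition, 3·(q_2/q_1)^(1/3) = p_1/p_2.
Hence q_2/q_1 = ((1/3)·p_1/p_2)^(1/(1/3)), i.e. raised to the 3 power.
With the ratio pinned down, the budget gives q_1* = I/(p_1 + p_2·(q_2/q_1)) and q_2* = (q_2/q_1)·q_1*.
Numerically q_2/q_1 = 58.750451, so q_1* = 76/(46.65 + 4·58.750451) = 0.2698 and q_2* = 58.750451·0.2698 = 15.853.
Expenditure on q_2: 4·15.853 = 63.4121; share = 0.8344.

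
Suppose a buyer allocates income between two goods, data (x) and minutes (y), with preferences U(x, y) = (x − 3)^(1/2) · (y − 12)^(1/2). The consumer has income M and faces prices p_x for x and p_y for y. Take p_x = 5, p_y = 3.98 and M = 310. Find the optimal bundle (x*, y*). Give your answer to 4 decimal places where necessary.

x* = 27.724, y* = 43.0603

Substituting into the budget: x* = 3 + 0.5·(M − 3·p_x − 12·p_y)/p_x, and y* = 12 + 0.5·(…)/p_y.
Discretionary income = 310 − 3·5 − 12·3.98 = 247.24; x* = 3 + 0.5·247.24/5 = 27.724; y* = 12 + 0.5·247.24/3.98 = 43.0603.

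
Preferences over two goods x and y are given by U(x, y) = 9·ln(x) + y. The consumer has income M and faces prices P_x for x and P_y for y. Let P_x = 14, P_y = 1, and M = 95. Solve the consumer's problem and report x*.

x* = 0.6429

Set MRS = P_x/P_y: (9/x)/1 = P_x/P_y.
So x*(P_x,P_y) = 9·P_y/P_x, independent of income; and y* = (M − 9·P_y)/P_y.
At the given prices: x* = 9·1/14 = 0.6429.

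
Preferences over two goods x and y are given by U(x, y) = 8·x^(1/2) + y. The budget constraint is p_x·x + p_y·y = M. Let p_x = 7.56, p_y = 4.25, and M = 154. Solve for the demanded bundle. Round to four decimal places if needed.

x* = 5.0565, y* = 27.2406

Solve: √x = 4·p_y/p_x, so x*(p_x,p_y) = (4·p_y/p_x)², and y* = (M − p_x·x*)/p_y.
Plugging in: x* = (4·4.25/7.56)² = 5.0565, y* = 27.2406.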